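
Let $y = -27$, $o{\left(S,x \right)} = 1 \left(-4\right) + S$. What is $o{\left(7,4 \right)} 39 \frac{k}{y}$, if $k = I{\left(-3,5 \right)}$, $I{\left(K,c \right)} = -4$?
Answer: $\frac{52}{3} \approx 17.333$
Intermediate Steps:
$o{\left(S,x \right)} = -4 + S$
$k = -4$
$o{\left(7,4 \right)} 39 \frac{k}{y} = \left(-4 + 7\right) 39 \left(- \frac{4}{-27}\right) = 3 \cdot 39 \left(\left(-4\right) \left(- \frac{1}{27}\right)\right) = 117 \cdot \frac{4}{27} = \frac{52}{3}$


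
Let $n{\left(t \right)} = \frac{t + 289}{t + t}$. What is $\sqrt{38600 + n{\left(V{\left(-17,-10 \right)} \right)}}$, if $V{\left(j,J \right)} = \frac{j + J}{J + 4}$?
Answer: $\frac{11 \sqrt{11494}}{6} \approx 196.55$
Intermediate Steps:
$V{\left(j,J \right)} = \frac{J + j}{4 + J}$
$n{\left(t \right)} = \frac{289 + t}{2 t}$
$\sqrt{38600 + n{\left(V{\left(-17,-10 \right)} \right)}} = \sqrt{38600 + \frac{289 + \frac{-10 - 17}{4 - 10}}{2 \frac{-10 - 17}{4 - 10}}} = \sqrt{38600 + \frac{289 + \frac{1}{-6} \left(-27\right)}{2 \frac{1}{-6} \left(-27\right)}} = \sqrt{38600 + \frac{289 - - \frac{9}{2}}{2 \left(\left(- \frac{1}{6}\right) \left(-27\right)\right)}} = \sqrt{38600 + \frac{289 + \frac{9}{2}}{2 \cdot \frac{9}{2}}} = \sqrt{38600 + \frac{1}{2} \cdot \frac{2}{9} \cdot \frac{587}{2}} = \sqrt{38600 + \frac{587}{18}} = \sqrt{\frac{695387}{18}} = \frac{11 \sqrt{11494}}{6}$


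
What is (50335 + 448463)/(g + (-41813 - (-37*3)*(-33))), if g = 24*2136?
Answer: 249399/2894 ≈ 86.178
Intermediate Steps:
g = 51264
(50335 + 448463)/(g + (-41813 - (-37*3)*(-33))) = (50335 + 448463)/(51264 + (-41813 - (-37*3)*(-33))) = 498798/(51264 + (-41813 - (-111)*(-33))) = 498798/(51264 + (-41813 - 1*3663)) = 498798/(51264 + (-41813 - 3663)) = 498798/(51264 - 45476) = 498798/5788 = 498798*(1/5788) = 249399/2894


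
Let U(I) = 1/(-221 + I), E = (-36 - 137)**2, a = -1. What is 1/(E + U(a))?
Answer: 222/6644237 ≈ 3.3412e-5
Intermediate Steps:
E = 29929 (E = (-173)**2 = 29929)
1/(E + U(a)) = 1/(29929 + 1/(-221 - 1)) = 1/(29929 + 1/(-222)) = 1/(29929 - 1/222) = 1/(6644237/222) = 222/6644237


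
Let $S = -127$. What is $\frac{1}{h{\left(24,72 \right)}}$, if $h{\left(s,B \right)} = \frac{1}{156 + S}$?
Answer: $29$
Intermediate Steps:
$h{\left(s,B \right)} = \frac{1}{29}$ ($h{\left(s,B \right)} = \frac{1}{156 - 127} = \frac{1}{29}$)
$\frac{1}{h{\left(24,72 \right)}} = \frac{1}{\frac{1}{29}} = 29$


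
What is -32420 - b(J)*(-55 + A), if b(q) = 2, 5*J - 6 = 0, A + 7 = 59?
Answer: -32414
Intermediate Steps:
A = 52 (A = -7 + 59 = 52)
J = 6/5 (J = 6/5 + (1/5)*0 = 6/5 + 0 = 6/5 ≈ 1.2000)
-32420 - b(J)*(-55 + A) = -32420 - 2*(-55 + 52) = -32420 - 2*(-3) = -32420 - 1*(-6) = -32420 + 6 = -32414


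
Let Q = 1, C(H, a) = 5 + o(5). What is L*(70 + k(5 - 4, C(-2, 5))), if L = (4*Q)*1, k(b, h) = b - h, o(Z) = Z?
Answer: 244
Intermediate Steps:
C(H, a) = 10 (C(H, a) = 5 + 5 = 10)
L = 4 (L = (4*1)*1 = 4*1 = 4)
L*(70 + k(5 - 4, C(-2, 5))) = 4*(70 + ((5 - 4) - 1*10)) = 4*(70 + (1 - 10)) = 4*(70 - 9) = 4*61 = 244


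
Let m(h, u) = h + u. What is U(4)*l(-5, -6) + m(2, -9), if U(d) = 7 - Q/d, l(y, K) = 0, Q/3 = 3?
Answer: -7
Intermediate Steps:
Q = 9 (Q = 3*3 = 9)
U(d) = 7 - 9/d
U(4)*l(-5, -6) + m(2, -9) = (7 - 9/4)*0 + (2 - 9) = (7 - 9*¼)*0 - 7 = (7 - 9/4)*0 - 7 = (19/4)*0 - 7 = 0 - 7 = -7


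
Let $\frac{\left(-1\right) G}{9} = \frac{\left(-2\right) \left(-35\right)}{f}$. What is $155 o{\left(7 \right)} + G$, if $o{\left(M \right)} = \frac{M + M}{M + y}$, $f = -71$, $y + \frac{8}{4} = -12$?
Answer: $- \frac{21380}{71} \approx -301.13$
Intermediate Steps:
$y = -14$ ($y = -2 - 12 = -14$)
$o{\left(M \right)} = \frac{2 M}{-14 + M}$ ($o{\left(M \right)} = \frac{M + M}{M - 14} = \frac{2 M}{-14 + M}$)
$G = \frac{630}{71}$ ($G = - 9 \frac{\left(-2\right) \left(-35\right)}{-71} = - 9 \cdot 70 \left(- \frac{1}{71}\right) = \left(-9\right) \left(- \frac{70}{71}\right) = \frac{630}{71} \approx 8.8732$)
$155 o{\left(7 \right)} + G = 155 \cdot 2 \cdot 7 \frac{1}{-14 + 7} + \frac{630}{71} = 155 \cdot 2 \cdot 7 \frac{1}{-7} + \frac{630}{71} = 155 \cdot 2 \cdot 7 \left(- \frac{1}{7}\right) + \frac{630}{71} = 155 \left(-2\right) + \frac{630}{71} = -310 + \frac{630}{71} = - \frac{21380}{71}$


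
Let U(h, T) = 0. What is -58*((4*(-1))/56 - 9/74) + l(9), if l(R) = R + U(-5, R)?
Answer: 5231/259 ≈ 20.197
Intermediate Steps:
l(R) = R (l(R) = R + 0 = R)
-58*((4*(-1))/56 - 9/74) + l(9) = -58*((4*(-1))/56 - 9/74) + 9 = -58*(-4*1/56 - 9*1/74) + 9 = -58*(-1/14 - 9/74) + 9 = -58*(-50/259) + 9 = 2900/259 + 9 = 5231/259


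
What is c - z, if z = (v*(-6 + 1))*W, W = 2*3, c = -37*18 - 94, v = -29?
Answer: -1630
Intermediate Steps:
c = -760 (c = -666 - 94 = -760)
W = 6
z = 870 (z = -29*(-6 + 1)*6 = -29*(-5)*6 = 145*6 = 870)
c - z = -760 - 1*870 = -760 - 870 = -1630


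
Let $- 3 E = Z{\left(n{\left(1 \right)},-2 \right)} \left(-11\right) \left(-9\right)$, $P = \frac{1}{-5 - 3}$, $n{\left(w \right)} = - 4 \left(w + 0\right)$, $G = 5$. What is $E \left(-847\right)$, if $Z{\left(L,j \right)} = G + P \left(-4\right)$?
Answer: $\frac{307461}{2} \approx 1.5373 \cdot 10^{5}$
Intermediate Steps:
$n{\left(w \right)} = - 4 w$
$P = - \frac{1}{8}$ ($P = \frac{1}{-8} = - \frac{1}{8} \approx -0.125$)
$Z{\left(L,j \right)} = \frac{11}{2}$ ($Z{\left(L,j \right)} = 5 - - \frac{1}{2} = 5 + \frac{1}{2} = \frac{11}{2}$)
$E = - \frac{363}{2}$ ($E = - \frac{\frac{11}{2} \left(-11\right) \left(-9\right)}{3} = - \frac{\left(- \frac{121}{2}\right) \left(-9\right)}{3} = \left(- \frac{1}{3}\right) \frac{1089}{2} = - \frac{363}{2} \approx -181.5$)
$E \left(-847\right) = \left(- \frac{363}{2}\right) \left(-847\right) = \frac{307461}{2}$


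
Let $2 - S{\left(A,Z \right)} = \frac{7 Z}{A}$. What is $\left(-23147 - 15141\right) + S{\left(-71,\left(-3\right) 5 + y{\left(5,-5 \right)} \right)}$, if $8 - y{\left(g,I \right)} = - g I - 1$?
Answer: $- \frac{2718523}{71} \approx -38289.0$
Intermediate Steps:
$y{\left(g,I \right)} = 9 + I g$ ($y{\left(g,I \right)} = 8 - \left(- g I - 1\right) = 8 - \left(- I g - 1\right) = 8 - \left(-1 - I g\right) = 8 + \left(1 + I g\right) = 9 + I g$)
$S{\left(A,Z \right)} = 2 - \frac{7 Z}{A}$
$\left(-23147 - 15141\right) + S{\left(-71,\left(-3\right) 5 + y{\left(5,-5 \right)} \right)} = \left(-23147 - 15141\right) + \left(2 - \frac{7 \left(\left(-3\right) 5 + \left(9 - 25\right)\right)}{-71}\right) = -38288 + \left(2 - 7 \left(-15 + \left(9 - 25\right)\right) \left(- \frac{1}{71}\right)\right) = -38288 + \left(2 - 7 \left(-15 - 16\right) \left(- \frac{1}{71}\right)\right) = -38288 + \left(2 - \left(-217\right) \left(- \frac{1}{71}\right)\right) = -38288 + \left(2 - \frac{217}{71}\right) = -38288 - \frac{75}{71} = - \frac{2718523}{71}$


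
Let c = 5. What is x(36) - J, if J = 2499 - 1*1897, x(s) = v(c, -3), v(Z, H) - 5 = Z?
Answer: -592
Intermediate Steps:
v(Z, H) = 5 + Z
x(s) = 10 (x(s) = 5 + 5 = 10)
J = 602 (J = 2499 - 1897 = 602)
x(36) - J = 10 - 1*602 = 10 - 602 = -592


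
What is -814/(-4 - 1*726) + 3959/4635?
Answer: 666296/338355 ≈ 1.9692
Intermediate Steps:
-814/(-4 - 1*726) + 3959/4635 = -814/(-4 - 726) + 3959*(1/4635) = -814/(-730) + 3959/4635 = -814*(-1/730) + 3959/4635 = 407/365 + 3959/4635 = 666296/338355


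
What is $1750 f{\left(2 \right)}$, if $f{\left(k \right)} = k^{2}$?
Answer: $7000$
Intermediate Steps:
$1750 f{\left(2 \right)} = 1750 \cdot 2^{2} = 1750 \cdot 4 = 7000$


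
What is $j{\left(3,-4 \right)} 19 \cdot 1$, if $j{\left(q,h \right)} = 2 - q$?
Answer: $-19$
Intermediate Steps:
$j{\left(3,-4 \right)} 19 \cdot 1 = \left(2 - 3\right) 19 \cdot 1 = \left(-1\right) 19 \cdot 1 = \left(-19\right) 1 = -19$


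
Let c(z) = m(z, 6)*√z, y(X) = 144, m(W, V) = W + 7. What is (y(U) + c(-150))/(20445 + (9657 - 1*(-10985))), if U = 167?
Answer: 144/41087 - 715*I*√6/41087 ≈ 0.0035048 - 0.042626*I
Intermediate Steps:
m(W, V) = 7 + W
c(z) = √z*(7 + z) (c(z) = (7 + z)*√z = √z*(7 + z))
(y(U) + c(-150))/(20445 + (9657 - 1*(-10985))) = (144 + √(-150)*(7 - 150))/(20445 + (9657 - 1*(-10985))) = (144 + (5*I*√6)*(-143))/(20445 + (9657 + 10985)) = (144 - 715*I*√6)/(20445 + 20642) = (144 - 715*I*√6)/41087 = (144 - 715*I*√6)*(1/41087) = 144/41087 - 715*I*√6/41087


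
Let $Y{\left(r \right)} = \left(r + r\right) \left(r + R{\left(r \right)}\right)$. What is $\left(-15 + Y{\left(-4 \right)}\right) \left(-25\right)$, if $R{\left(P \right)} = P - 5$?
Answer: $-2225$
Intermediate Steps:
$R{\left(P \right)} = -5 + P$
$Y{\left(r \right)} = 2 r \left(-5 + 2 r\right)$ ($Y{\left(r \right)} = \left(r + r\right) \left(r + \left(-5 + r\right)\right) = 2 r \left(-5 + 2 r\right)$)
$\left(-15 + Y{\left(-4 \right)}\right) \left(-25\right) = \left(-15 + 2 \left(-4\right) \left(-5 + 2 \left(-4\right)\right)\right) \left(-25\right) = \left(-15 + 2 \left(-4\right) \left(-5 - 8\right)\right) \left(-25\right) = \left(-15 + 2 \left(-4\right) \left(-13\right)\right) \left(-25\right) = \left(-15 + 104\right) \left(-25\right) = 89 \left(-25\right) = -2225$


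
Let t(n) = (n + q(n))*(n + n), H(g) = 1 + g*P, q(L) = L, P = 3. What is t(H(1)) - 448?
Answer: -384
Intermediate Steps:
H(g) = 1 + 3*g (H(g) = 1 + g*3 = 1 + 3*g)
t(n) = 4*n² (t(n) = (n + n)*(n + n) = (2*n)*(2*n) = 4*n²)
t(H(1)) - 448 = 4*(1 + 3*1)² - 448 = 4*(1 + 3)² - 448 = 4*4² - 448 = 4*16 - 448 = 64 - 448 = -384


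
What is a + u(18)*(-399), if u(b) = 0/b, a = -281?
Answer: -281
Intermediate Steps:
u(b) = 0
a + u(18)*(-399) = -281 + 0*(-399) = -281 + 0 = -281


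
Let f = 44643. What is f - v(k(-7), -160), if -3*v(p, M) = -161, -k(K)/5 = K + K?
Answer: 133768/3 ≈ 44589.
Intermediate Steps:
k(K) = -10*K (k(K) = -5*(K + K) = -10*K)
v(p, M) = 161/3 (v(p, M) = -⅓*(-161) = 161/3)
f - v(k(-7), -160) = 44643 - 1*161/3 = 44643 - 161/3 = 133768/3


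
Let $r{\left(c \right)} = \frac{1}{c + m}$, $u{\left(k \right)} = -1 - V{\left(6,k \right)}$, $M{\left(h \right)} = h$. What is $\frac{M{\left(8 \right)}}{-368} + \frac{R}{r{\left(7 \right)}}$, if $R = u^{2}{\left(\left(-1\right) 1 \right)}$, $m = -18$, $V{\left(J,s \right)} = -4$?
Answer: $- \frac{4555}{46} \approx -99.022$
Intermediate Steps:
$u{\left(k \right)} = 3$ ($u{\left(k \right)} = -1 - -4 = -1 + 4 = 3$)
$r{\left(c \right)} = \frac{1}{-18 + c}$ ($r{\left(c \right)} = \frac{1}{c - 18} = \frac{1}{-18 + c}$)
$R = 9$ ($R = 3^{2} = 9$)
$\frac{M{\left(8 \right)}}{-368} + \frac{R}{r{\left(7 \right)}} = \frac{8}{-368} + \frac{9}{\frac{1}{-18 + 7}} = 8 \left(- \frac{1}{368}\right) + \frac{9}{\frac{1}{-11}} = - \frac{1}{46} + \frac{9}{- \frac{1}{11}} = - \frac{1}{46} + 9 \left(-11\right) = - \frac{1}{46} - 99 = - \frac{4555}{46}$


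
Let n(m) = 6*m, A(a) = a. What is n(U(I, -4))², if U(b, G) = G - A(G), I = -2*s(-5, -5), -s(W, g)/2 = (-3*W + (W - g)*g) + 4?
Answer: 0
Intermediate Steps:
s(W, g) = -8 + 6*W - 2*g*(W - g) (s(W, g) = -2*((-3*W + (W - g)*g) + 4) = -2*((-3*W + g*(W - g)) + 4) = -2*(4 - 3*W + g*(W - g)) = -8 + 6*W - 2*g*(W - g))
I = 76 (I = -2*(-8 + 2*(-5)² + 6*(-5) - 2*(-5)*(-5)) = -2*(-8 + 2*25 - 30 - 50) = -2*(-8 + 50 - 30 - 50) = -2*(-38) = 76)
U(b, G) = 0 (U(b, G) = G - G = 0)
n(U(I, -4))² = (6*0)² = 0² = 0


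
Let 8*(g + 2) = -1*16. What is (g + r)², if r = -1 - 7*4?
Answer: 1089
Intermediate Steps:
g = -4 (g = -2 + (-1*16)/8 = -2 + (⅛)*(-16) = -2 - 2 = -4)
r = -29 (r = -1 - 28 = -29)
(g + r)² = (-4 - 29)² = (-33)² = 1089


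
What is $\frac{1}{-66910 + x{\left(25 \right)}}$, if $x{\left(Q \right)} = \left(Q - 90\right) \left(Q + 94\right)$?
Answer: $- \frac{1}{74645} \approx -1.3397 \cdot 10^{-5}$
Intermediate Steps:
$x{\left(Q \right)} = \left(-90 + Q\right) \left(94 + Q\right)$
$\frac{1}{-66910 + x{\left(25 \right)}} = \frac{1}{-66910 + \left(-8460 + 25^{2} + 4 \cdot 25\right)} = \frac{1}{-66910 + \left(-8460 + 625 + 100\right)} = \frac{1}{-66910 - 7735} = \frac{1}{-74645} = - \frac{1}{74645}$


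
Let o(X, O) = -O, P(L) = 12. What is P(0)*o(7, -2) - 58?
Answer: -34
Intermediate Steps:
P(0)*o(7, -2) - 58 = 12*(-1*(-2)) - 58 = 12*2 - 58 = 24 - 58 = -34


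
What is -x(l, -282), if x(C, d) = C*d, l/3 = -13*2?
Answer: -21996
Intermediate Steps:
l = -78 (l = 3*(-13*2) = 3*(-26) = -78)
-x(l, -282) = -(-78)*(-282) = -1*21996 = -21996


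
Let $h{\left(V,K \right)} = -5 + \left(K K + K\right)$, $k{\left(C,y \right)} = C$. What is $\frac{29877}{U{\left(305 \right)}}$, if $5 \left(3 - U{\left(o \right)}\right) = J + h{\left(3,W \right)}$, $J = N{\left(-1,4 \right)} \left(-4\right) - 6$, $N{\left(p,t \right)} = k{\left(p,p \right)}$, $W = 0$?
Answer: $\frac{149385}{22} \approx 6790.2$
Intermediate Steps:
$N{\left(p,t \right)} = p$
$J = -2$ ($J = \left(-1\right) \left(-4\right) - 6 = 4 - 6 = -2$)
$h{\left(V,K \right)} = -5 + K + K^{2}$ ($h{\left(V,K \right)} = -5 + \left(K^{2} + K\right) = -5 + \left(K + K^{2}\right) = -5 + K + K^{2}$)
$U{\left(o \right)} = \frac{22}{5}$ ($U{\left(o \right)} = 3 - \frac{-2 + \left(-5 + 0 + 0^{2}\right)}{5} = 3 - \frac{-2 + \left(-5 + 0 + 0\right)}{5} = 3 - \frac{-2 - 5}{5} = 3 - - \frac{7}{5} = 3 + \frac{7}{5} = \frac{22}{5}$)
$\frac{29877}{U{\left(305 \right)}} = \frac{29877}{\frac{22}{5}} = 29877 \cdot \frac{5}{22} = \frac{149385}{22}$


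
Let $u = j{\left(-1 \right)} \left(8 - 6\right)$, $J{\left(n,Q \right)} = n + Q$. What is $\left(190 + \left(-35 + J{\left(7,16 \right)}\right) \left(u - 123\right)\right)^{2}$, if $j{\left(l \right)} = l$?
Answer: $2856100$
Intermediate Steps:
$J{\left(n,Q \right)} = Q + n$
$u = -2$ ($u = - (8 - 6) = \left(-1\right) 2 = -2$)
$\left(190 + \left(-35 + J{\left(7,16 \right)}\right) \left(u - 123\right)\right)^{2} = \left(190 + \left(-35 + \left(16 + 7\right)\right) \left(-2 - 123\right)\right)^{2} = \left(190 + \left(-35 + 23\right) \left(-125\right)\right)^{2} = \left(190 - -1500\right)^{2} = \left(190 + 1500\right)^{2} = 1690^{2} = 2856100$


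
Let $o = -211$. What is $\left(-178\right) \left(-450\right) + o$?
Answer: $79889$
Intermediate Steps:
$\left(-178\right) \left(-450\right) + o = \left(-178\right) \left(-450\right) - 211 = 80100 - 211 = 79889$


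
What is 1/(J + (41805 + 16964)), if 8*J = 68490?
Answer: 4/269321 ≈ 1.4852e-5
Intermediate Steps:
J = 34245/4 (J = (1/8)*68490 = 34245/4 ≈ 8561.3)
1/(J + (41805 + 16964)) = 1/(34245/4 + (41805 + 16964)) = 1/(34245/4 + 58769) = 1/(269321/4) = 4/269321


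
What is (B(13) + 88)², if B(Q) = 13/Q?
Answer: 7921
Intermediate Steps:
(B(13) + 88)² = (13/13 + 88)² = (13*(1/13) + 88)² = (1 + 88)² = 89² = 7921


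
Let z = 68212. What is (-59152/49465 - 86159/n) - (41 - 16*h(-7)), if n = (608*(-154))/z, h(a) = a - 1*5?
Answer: 72406242300779/1157876720 ≈ 62534.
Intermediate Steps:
h(a) = -5 + a (h(a) = a - 5 = -5 + a)
n = -23408/17053 (n = (608*(-154))/68212 = -93632*1/68212 = -23408/17053 ≈ -1.3727)
(-59152/49465 - 86159/n) - (41 - 16*h(-7)) = (-59152/49465 - 86159/(-23408/17053)) - (41 - 16*(-5 - 7)) = (-59152*1/49465 - 86159*(-17053/23408)) - (41 - 16*(-12)) = (-59152/49465 + 1469269427/23408) - (41 + 192) = 72676027576539/1157876720 - 1*233 = 72676027576539/1157876720 - 233 = 72406242300779/1157876720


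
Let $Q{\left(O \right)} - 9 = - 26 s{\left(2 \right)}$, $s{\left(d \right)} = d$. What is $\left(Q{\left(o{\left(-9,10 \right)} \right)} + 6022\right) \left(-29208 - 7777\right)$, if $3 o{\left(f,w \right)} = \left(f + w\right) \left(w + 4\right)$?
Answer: $-221133315$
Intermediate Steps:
$o{\left(f,w \right)} = \frac{\left(4 + w\right) \left(f + w\right)}{3}$ ($o{\left(f,w \right)} = \frac{\left(f + w\right) \left(w + 4\right)}{3} = \frac{\left(f + w\right) \left(4 + w\right)}{3} = \frac{\left(4 + w\right) \left(f + w\right)}{3}$)
$Q{\left(O \right)} = -43$ ($Q{\left(O \right)} = 9 - 52 = -43$)
$\left(Q{\left(o{\left(-9,10 \right)} \right)} + 6022\right) \left(-29208 - 7777\right) = \left(-43 + 6022\right) \left(-29208 - 7777\right) = 5979 \left(-36985\right) = -221133315$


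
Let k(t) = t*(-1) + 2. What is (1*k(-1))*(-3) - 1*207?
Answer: -216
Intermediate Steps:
k(t) = 2 - t (k(t) = -t + 2 = 2 - t)
(1*k(-1))*(-3) - 1*207 = (1*(2 - 1*(-1)))*(-3) - 1*207 = (1*(2 + 1))*(-3) - 207 = (1*3)*(-3) - 207 = 3*(-3) - 207 = -9 - 207 = -216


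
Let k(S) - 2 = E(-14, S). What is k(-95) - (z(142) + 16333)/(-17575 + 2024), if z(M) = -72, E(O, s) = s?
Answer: -1429982/15551 ≈ -91.954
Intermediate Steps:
k(S) = 2 + S
k(-95) - (z(142) + 16333)/(-17575 + 2024) = (2 - 95) - (-72 + 16333)/(-17575 + 2024) = -93 - 16261/(-15551) = -93 - 16261*(-1)/15551 = -93 - 1*(-16261/15551) = -93 + 16261/15551 = -1429982/15551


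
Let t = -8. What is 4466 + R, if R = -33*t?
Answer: 4730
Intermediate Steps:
R = 264 (R = -33*(-8) = 264)
4466 + R = 4466 + 264 = 4730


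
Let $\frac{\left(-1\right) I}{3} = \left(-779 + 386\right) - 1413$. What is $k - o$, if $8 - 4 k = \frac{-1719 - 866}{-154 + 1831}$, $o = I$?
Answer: $- \frac{36327943}{6708} \approx -5415.6$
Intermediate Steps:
$I = 5418$ ($I = - 3 \left(\left(-779 + 386\right) - 1413\right) = - 3 \left(-393 - 1413\right) = \left(-3\right) \left(-1806\right) = 5418$)
$o = 5418$
$k = \frac{16001}{6708}$ ($k = 2 - \frac{\left(-1719 - 866\right) \frac{1}{-154 + 1831}}{4} = 2 - \frac{\left(-2585\right) \frac{1}{1677}}{4} = 2 - - \frac{2585}{6708} = 2 + \frac{2585}{6708} = \frac{16001}{6708} \approx 2.3854$)
$k - o = \frac{16001}{6708} - 5418 = - \frac{36327943}{6708}$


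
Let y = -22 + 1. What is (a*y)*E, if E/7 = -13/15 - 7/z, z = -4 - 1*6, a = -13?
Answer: -637/2 ≈ -318.50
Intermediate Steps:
z = -10 (z = -4 - 6 = -10)
y = -21
E = -7/6 (E = 7*(-13/15 - 7/(-10)) = 7*(-13*1/15 - 7*(-⅒)) = 7*(-13/15 + 7/10) = 7*(-⅙) = -7/6 ≈ -1.1667)
(a*y)*E = -13*(-21)*(-7/6) = 273*(-7/6) = -637/2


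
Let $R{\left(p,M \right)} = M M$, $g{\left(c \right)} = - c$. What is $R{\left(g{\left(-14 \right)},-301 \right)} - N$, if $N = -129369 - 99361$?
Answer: $319331$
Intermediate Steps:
$N = -228730$ ($N = -129369 - 99361 = -228730$)
$R{\left(p,M \right)} = M^{2}$
$R{\left(g{\left(-14 \right)},-301 \right)} - N = \left(-301\right)^{2} - -228730 = 90601 + 228730 = 319331$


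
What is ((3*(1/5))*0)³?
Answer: 0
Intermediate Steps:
((3*(1/5))*0)³ = ((3*(1*(⅕)))*0)³ = ((3*(⅕))*0)³ = ((⅗)*0)³ = 0³ = 0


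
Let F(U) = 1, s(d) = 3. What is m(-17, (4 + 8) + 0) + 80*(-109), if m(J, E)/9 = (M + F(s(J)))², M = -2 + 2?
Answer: -8711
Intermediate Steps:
M = 0
m(J, E) = 9 (m(J, E) = 9*(0 + 1)² = 9*1² = 9*1 = 9)
m(-17, (4 + 8) + 0) + 80*(-109) = 9 + 80*(-109) = 9 - 8720 = -8711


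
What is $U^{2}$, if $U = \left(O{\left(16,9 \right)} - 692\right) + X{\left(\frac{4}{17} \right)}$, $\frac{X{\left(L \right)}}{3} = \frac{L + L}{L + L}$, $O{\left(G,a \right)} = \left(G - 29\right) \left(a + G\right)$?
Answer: $1028196$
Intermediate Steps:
$O{\left(G,a \right)} = \left(-29 + G\right) \left(G + a\right)$
$X{\left(L \right)} = 3$ ($X{\left(L \right)} = 3 \frac{L + L}{L + L} = 3 \frac{2 L}{2 L} = 3 \cdot 2 L \frac{1}{2 L} = 3 \cdot 1 = 3$)
$U = -1014$ ($U = \left(\left(16^{2} - 464 - 261 + 16 \cdot 9\right) - 692\right) + 3 = \left(\left(256 - 464 - 261 + 144\right) - 692\right) + 3 = \left(-325 - 692\right) + 3 = -1017 + 3 = -1014$)
$U^{2} = \left(-1014\right)^{2} = 1028196$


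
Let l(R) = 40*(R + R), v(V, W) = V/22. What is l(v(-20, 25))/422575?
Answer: -32/185933 ≈ -0.00017210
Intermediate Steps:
v(V, W) = V/22 (v(V, W) = V*(1/22) = V/22)
l(R) = 80*R (l(R) = 40*(2*R) = 80*R)
l(v(-20, 25))/422575 = (80*((1/22)*(-20)))/422575 = (80*(-10/11))*(1/422575) = -800/11*1/422575 = -32/185933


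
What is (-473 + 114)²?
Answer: 128881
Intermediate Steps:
(-473 + 114)² = (-359)² = 128881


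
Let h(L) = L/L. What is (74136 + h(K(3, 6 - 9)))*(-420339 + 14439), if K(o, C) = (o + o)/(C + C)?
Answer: -30092208300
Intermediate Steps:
K(o, C) = o/C (K(o, C) = (2*o)/((2*C)) = (2*o)*(1/(2*C)) = o/C)
h(L) = 1
(74136 + h(K(3, 6 - 9)))*(-420339 + 14439) = (74136 + 1)*(-420339 + 14439) = 74137*(-405900) = -30092208300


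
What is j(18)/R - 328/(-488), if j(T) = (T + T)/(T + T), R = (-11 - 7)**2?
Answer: 13345/19764 ≈ 0.67522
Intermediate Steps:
R = 324 (R = (-18)**2 = 324)
j(T) = 1 (j(T) = (2*T)/((2*T)) = (2*T)*(1/(2*T)) = 1)
j(18)/R - 328/(-488) = 1/324 - 328/(-488) = 1*(1/324) - 328*(-1/488) = 1/324 + 41/61 = 13345/19764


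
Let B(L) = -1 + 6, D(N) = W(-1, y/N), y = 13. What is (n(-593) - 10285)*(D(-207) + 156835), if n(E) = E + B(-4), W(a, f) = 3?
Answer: -1705299574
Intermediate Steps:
D(N) = 3
B(L) = 5
n(E) = 5 + E (n(E) = E + 5 = 5 + E)
(n(-593) - 10285)*(D(-207) + 156835) = ((5 - 593) - 10285)*(3 + 156835) = (-588 - 10285)*156838 = -10873*156838 = -1705299574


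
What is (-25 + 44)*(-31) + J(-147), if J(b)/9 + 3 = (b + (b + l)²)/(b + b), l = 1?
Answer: -123875/98 ≈ -1264.0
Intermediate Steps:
J(b) = -27 + 9*(b + (1 + b)²)/(2*b) (J(b) = -27 + 9*((b + (b + 1)²)/(b + b)) = -27 + 9*((b + (1 + b)²)/((2*b))) = -27 + 9*((b + (1 + b)²)*(1/(2*b))) = -27 + 9*((b + (1 + b)²)/(2*b)) = -27 + 9*(b + (1 + b)²)/(2*b))
(-25 + 44)*(-31) + J(-147) = (-25 + 44)*(-31) + (9/2)*((1 - 147)² - 5*(-147))/(-147) = 19*(-31) + (9/2)*(-1/147)*((-146)² + 735) = -589 + (9/2)*(-1/147)*(21316 + 735) = -589 + (9/2)*(-1/147)*22051 = -589 - 66153/98 = -123875/98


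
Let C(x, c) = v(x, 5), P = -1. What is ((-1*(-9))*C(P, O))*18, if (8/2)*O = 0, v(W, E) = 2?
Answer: 324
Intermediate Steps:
O = 0 (O = (1/4)*0 = 0)
C(x, c) = 2
((-1*(-9))*C(P, O))*18 = (-1*(-9)*2)*18 = (9*2)*18 = 18*18 = 324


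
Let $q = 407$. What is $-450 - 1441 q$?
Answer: $-586937$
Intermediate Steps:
$-450 - 1441 q = -450 - 586487 = -586937$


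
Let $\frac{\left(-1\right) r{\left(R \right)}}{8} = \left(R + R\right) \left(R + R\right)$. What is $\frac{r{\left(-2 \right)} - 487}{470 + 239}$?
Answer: $- \frac{615}{709} \approx -0.86742$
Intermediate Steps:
$r{\left(R \right)} = - 32 R^{2}$ ($r{\left(R \right)} = - 8 \left(R + R\right) \left(R + R\right) = - 8 \cdot 2 R 2 R = - 8 \cdot 4 R^{2} = - 32 R^{2}$)
$\frac{r{\left(-2 \right)} - 487}{470 + 239} = \frac{- 32 \left(-2\right)^{2} - 487}{470 + 239} = \frac{\left(-32\right) 4 - 487}{709} = \left(-128 - 487\right) \frac{1}{709} = \left(-615\right) \frac{1}{709} = - \frac{615}{709}$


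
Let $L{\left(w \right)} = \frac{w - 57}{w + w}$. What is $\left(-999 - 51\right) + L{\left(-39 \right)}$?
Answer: $- \frac{13634}{13} \approx -1048.8$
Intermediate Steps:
$L{\left(w \right)} = \frac{-57 + w}{2 w}$
$\left(-999 - 51\right) + L{\left(-39 \right)} = \left(-999 - 51\right) + \frac{-57 - 39}{2 \left(-39\right)} = -1050 + \frac{1}{2} \left(- \frac{1}{39}\right) \left(-96\right) = -1050 + \frac{16}{13} = - \frac{13634}{13}$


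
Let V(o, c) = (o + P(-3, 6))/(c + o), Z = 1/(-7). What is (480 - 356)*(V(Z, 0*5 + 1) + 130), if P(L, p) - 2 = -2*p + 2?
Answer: 14942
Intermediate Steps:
Z = -⅐ ≈ -0.14286
P(L, p) = 4 - 2*p (P(L, p) = 2 + (-2*p + 2) = 2 + (2 - 2*p) = 4 - 2*p)
V(o, c) = (-8 + o)/(c + o) (V(o, c) = (o + (4 - 2*6))/(c + o) = (o + (4 - 12))/(c + o) = (o - 8)/(c + o) = (-8 + o)/(c + o))
(480 - 356)*(V(Z, 0*5 + 1) + 130) = (480 - 356)*((-8 - ⅐)/((0*5 + 1) - ⅐) + 130) = 124*(-57/7/((0 + 1) - ⅐) + 130) = 124*(-57/7/(1 - ⅐) + 130) = 124*(-57/7/(6/7) + 130) = 124*((7/6)*(-57/7) + 130) = 124*(-19/2 + 130) = 124*(241/2) = 14942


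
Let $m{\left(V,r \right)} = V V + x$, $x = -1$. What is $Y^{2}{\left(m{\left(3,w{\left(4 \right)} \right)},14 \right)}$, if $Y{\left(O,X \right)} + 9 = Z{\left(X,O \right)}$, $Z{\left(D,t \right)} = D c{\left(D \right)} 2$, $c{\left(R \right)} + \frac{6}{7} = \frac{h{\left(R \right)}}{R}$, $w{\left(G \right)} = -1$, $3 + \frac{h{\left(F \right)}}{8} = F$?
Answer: $20449$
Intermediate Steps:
$h{\left(F \right)} = -24 + 8 F$
$c{\left(R \right)} = - \frac{6}{7} + \frac{-24 + 8 R}{R}$
$Z{\left(D,t \right)} = 2 D \left(\frac{50}{7} - \frac{24}{D}\right)$ ($Z{\left(D,t \right)} = D \left(\frac{50}{7} - \frac{24}{D}\right) 2 = 2 D \left(\frac{50}{7} - \frac{24}{D}\right)$)
$m{\left(V,r \right)} = -1 + V^{2}$ ($m{\left(V,r \right)} = V V - 1 = V^{2} - 1 = -1 + V^{2}$)
$Y{\left(O,X \right)} = -57 + \frac{100 X}{7}$ ($Y{\left(O,X \right)} = -9 + \left(-48 + \frac{100 X}{7}\right) = -57 + \frac{100 X}{7}$)
$Y^{2}{\left(m{\left(3,w{\left(4 \right)} \right)},14 \right)} = \left(-57 + \frac{100}{7} \cdot 14\right)^{2} = \left(-57 + 200\right)^{2} = 143^{2} = 20449$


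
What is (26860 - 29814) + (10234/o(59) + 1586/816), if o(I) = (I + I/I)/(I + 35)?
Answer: 8895223/680 ≈ 13081.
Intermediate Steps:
o(I) = (1 + I)/(35 + I) (o(I) = (I + 1)/(35 + I) = (1 + I)/(35 + I))
(26860 - 29814) + (10234/o(59) + 1586/816) = (26860 - 29814) + (10234/(((1 + 59)/(35 + 59))) + 1586/816) = -2954 + (10234/((60/94)) + 1586*(1/816)) = -2954 + (10234/(((1/94)*60)) + 793/408) = -2954 + (10234/(30/47) + 793/408) = -2954 + (10234*(47/30) + 793/408) = -2954 + (240499/15 + 793/408) = -2954 + 10903943/680 = 8895223/680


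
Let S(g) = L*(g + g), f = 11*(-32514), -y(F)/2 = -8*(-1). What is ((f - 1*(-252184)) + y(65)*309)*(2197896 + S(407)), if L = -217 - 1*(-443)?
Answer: -262990690040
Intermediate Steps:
y(F) = -16 (y(F) = -(-16)*(-1) = -2*8 = -16)
L = 226 (L = -217 + 443 = 226)
f = -357654
S(g) = 452*g (S(g) = 226*(g + g) = 226*(2*g) = 452*g)
((f - 1*(-252184)) + y(65)*309)*(2197896 + S(407)) = ((-357654 - 1*(-252184)) - 16*309)*(2197896 + 452*407) = ((-357654 + 252184) - 4944)*(2197896 + 183964) = (-105470 - 4944)*2381860 = -110414*2381860 = -262990690040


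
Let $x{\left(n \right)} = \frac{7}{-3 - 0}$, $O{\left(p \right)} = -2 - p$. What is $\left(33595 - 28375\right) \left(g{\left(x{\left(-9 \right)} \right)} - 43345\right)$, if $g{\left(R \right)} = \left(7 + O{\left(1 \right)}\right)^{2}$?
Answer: $-226177380$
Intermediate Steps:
$x{\left(n \right)} = - \frac{7}{3}$ ($x{\left(n \right)} = \frac{7}{-3 + 0} = \frac{7}{-3} = 7 \left(- \frac{1}{3}\right) = - \frac{7}{3}$)
$g{\left(R \right)} = 16$ ($g{\left(R \right)} = \left(7 - 3\right)^{2} = 4^{2} = 16$)
$\left(33595 - 28375\right) \left(g{\left(x{\left(-9 \right)} \right)} - 43345\right) = \left(33595 - 28375\right) \left(16 - 43345\right) = 5220 \left(-43329\right) = -226177380$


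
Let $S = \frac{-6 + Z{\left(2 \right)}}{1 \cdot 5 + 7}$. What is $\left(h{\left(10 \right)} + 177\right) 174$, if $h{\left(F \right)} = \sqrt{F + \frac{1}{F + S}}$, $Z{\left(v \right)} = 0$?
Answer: $30798 + \frac{1392 \sqrt{57}}{19} \approx 31351.0$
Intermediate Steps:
$S = - \frac{1}{2}$ ($S = \frac{-6 + 0}{1 \cdot 5 + 7} = - \frac{6}{5 + 7} = - \frac{6}{12} = \left(-6\right) \frac{1}{12} = - \frac{1}{2} \approx -0.5$)
$h{\left(F \right)} = \sqrt{F + \frac{1}{- \frac{1}{2} + F}}$ ($h{\left(F \right)} = \sqrt{F + \frac{1}{F - \frac{1}{2}}} = \sqrt{F + \frac{1}{- \frac{1}{2} + F}}$)
$\left(h{\left(10 \right)} + 177\right) 174 = \left(\sqrt{\frac{2 + 10 \left(-1 + 2 \cdot 10\right)}{-1 + 2 \cdot 10}} + 177\right) 174 = \left(\sqrt{\frac{2 + 10 \left(-1 + 20\right)}{-1 + 20}} + 177\right) 174 = \left(\sqrt{\frac{2 + 10 \cdot 19}{19}} + 177\right) 174 = \left(\sqrt{\frac{2 + 190}{19}} + 177\right) 174 = \left(\sqrt{\frac{1}{19} \cdot 192} + 177\right) 174 = \left(\sqrt{\frac{192}{19}} + 177\right) 174 = \left(\frac{8 \sqrt{57}}{19} + 177\right) 174 = \left(177 + \frac{8 \sqrt{57}}{19}\right) 174 = 30798 + \frac{1392 \sqrt{57}}{19}$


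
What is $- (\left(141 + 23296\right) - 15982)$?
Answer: $-7455$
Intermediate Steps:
$- (\left(141 + 23296\right) - 15982) = - (23437 - 15982) = \left(-1\right) 7455 = -7455$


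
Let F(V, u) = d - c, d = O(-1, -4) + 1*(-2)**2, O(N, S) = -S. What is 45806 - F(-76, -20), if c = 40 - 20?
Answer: 45818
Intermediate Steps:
c = 20
d = 8 (d = -1*(-4) + 1*(-2)**2 = 4 + 1*4 = 4 + 4 = 8)
F(V, u) = -12 (F(V, u) = 8 - 1*20 = 8 - 20 = -12)
45806 - F(-76, -20) = 45806 - 1*(-12) = 45806 + 12 = 45818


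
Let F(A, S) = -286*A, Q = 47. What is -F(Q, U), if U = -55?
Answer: 13442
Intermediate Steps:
-F(Q, U) = -(-286)*47 = -1*(-13442) = 13442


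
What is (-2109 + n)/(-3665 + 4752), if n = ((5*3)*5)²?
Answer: 3516/1087 ≈ 3.2346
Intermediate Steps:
n = 5625 (n = (15*5)² = 75² = 5625)
(-2109 + n)/(-3665 + 4752) = (-2109 + 5625)/(-3665 + 4752) = 3516/1087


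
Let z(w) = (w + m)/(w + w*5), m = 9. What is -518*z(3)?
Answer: -1036/3 ≈ -345.33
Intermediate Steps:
z(w) = (9 + w)/(6*w) (z(w) = (w + 9)/(w + w*5) = (9 + w)/(w + 5*w) = (9 + w)/((6*w)) = (9 + w)*(1/(6*w)) = (9 + w)/(6*w))
-518*z(3) = -259*(9 + 3)/(3*3) = -259*12/(3*3) = -518*⅔ = -1036/3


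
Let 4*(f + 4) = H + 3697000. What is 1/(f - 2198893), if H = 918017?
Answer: -4/4180571 ≈ -9.5681e-7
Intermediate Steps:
f = 4615001/4 (f = -4 + (918017 + 3697000)/4 = -4 + (1/4)*4615017 = -4 + 4615017/4 = 4615001/4 ≈ 1.1538e+6)
1/(f - 2198893) = 1/(4615001/4 - 2198893) = 1/(-4180571/4) = -4/4180571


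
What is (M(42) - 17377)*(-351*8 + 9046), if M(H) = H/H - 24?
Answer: -108541200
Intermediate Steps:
M(H) = -23 (M(H) = 1 - 24 = -23)
(M(42) - 17377)*(-351*8 + 9046) = (-23 - 17377)*(-351*8 + 9046) = -17400*(-2808 + 9046) = -17400*6238 = -108541200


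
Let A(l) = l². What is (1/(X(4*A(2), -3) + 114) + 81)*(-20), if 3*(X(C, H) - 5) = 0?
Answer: -192800/119 ≈ -1620.2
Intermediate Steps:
X(C, H) = 5 (X(C, H) = 5 + (⅓)*0 = 5 + 0 = 5)
(1/(X(4*A(2), -3) + 114) + 81)*(-20) = (1/(5 + 114) + 81)*(-20) = (1/119 + 81)*(-20) = (9640/119)*(-20) = -192800/119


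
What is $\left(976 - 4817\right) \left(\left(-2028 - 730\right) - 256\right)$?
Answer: $11576774$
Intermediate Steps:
$\left(976 - 4817\right) \left(\left(-2028 - 730\right) - 256\right) = - 3841 \left(\left(-2028 - 730\right) - 256\right) = - 3841 \left(-2758 - 256\right) = \left(-3841\right) \left(-3014\right) = 11576774$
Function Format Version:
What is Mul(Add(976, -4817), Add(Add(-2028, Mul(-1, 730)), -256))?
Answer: 11576774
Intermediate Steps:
Mul(Add(976, -4817), Add(Add(-2028, Mul(-1, 730)), -256)) = Mul(-3841, Add(Add(-2028, -730), -256)) = Mul(-3841, Add(-2758, -256)) = Mul(-3841, -3014) = 11576774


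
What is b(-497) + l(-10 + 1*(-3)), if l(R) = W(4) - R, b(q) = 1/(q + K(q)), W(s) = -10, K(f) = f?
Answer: 2981/994 ≈ 2.9990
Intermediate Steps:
b(q) = 1/(2*q) (b(q) = 1/(q + q) = 1/(2*q))
l(R) = -10 - R
b(-497) + l(-10 + 1*(-3)) = (½)/(-497) + (-10 - (-10 + 1*(-3))) = (½)*(-1/497) + (-10 - (-10 - 3)) = -1/994 + (-10 - 1*(-13)) = -1/994 + (-10 + 13) = -1/994 + 3 = 2981/994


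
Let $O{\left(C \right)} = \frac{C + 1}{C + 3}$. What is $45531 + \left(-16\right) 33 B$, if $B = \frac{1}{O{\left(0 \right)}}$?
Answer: $43947$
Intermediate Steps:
$O{\left(C \right)} = \frac{1 + C}{3 + C}$
$B = 3$ ($B = \frac{1}{\frac{1}{3 + 0} \left(1 + 0\right)} = \frac{1}{\frac{1}{3} \cdot 1} = \frac{1}{\frac{1}{3}} = 3$)
$45531 + \left(-16\right) 33 B = 45531 + \left(-16\right) 33 \cdot 3 = 45531 - 1584 = 43947$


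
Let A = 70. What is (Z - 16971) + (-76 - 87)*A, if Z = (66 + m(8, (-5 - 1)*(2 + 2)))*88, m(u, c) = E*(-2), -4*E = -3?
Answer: -22705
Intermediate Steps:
E = ¾ (E = -¼*(-3) = ¾ ≈ 0.75000)
m(u, c) = -3/2 (m(u, c) = (¾)*(-2) = -3/2)
Z = 5676 (Z = (66 - 3/2)*88 = (129/2)*88 = 5676)
(Z - 16971) + (-76 - 87)*A = (5676 - 16971) + (-76 - 87)*70 = -11295 - 163*70 = -11295 - 11410 = -22705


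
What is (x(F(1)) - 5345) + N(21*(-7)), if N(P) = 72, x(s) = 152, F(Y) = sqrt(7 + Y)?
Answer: -5121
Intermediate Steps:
(x(F(1)) - 5345) + N(21*(-7)) = (152 - 5345) + 72 = -5193 + 72 = -5121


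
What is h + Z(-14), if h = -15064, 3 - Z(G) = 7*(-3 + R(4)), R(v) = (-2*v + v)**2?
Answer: -15152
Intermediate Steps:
R(v) = v**2 (R(v) = (-v)**2 = v**2)
Z(G) = -88 (Z(G) = 3 - 7*(-3 + 4**2) = 3 - 7*(-3 + 16) = 3 - 7*13 = 3 - 1*91 = 3 - 91 = -88)
h + Z(-14) = -15064 - 88 = -15152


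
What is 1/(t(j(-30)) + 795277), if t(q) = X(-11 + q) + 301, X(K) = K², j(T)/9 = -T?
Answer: 1/862659 ≈ 1.1592e-6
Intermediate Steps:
j(T) = -9*T (j(T) = 9*(-T) = -9*T)
t(q) = 301 + (-11 + q)² (t(q) = (-11 + q)² + 301 = 301 + (-11 + q)²)
1/(t(j(-30)) + 795277) = 1/((301 + (-11 - 9*(-30))²) + 795277) = 1/((301 + (-11 + 270)²) + 795277) = 1/((301 + 259²) + 795277) = 1/((301 + 67081) + 795277) = 1/(67382 + 795277) = 1/862659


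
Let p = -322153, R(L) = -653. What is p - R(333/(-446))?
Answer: -321500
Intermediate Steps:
p - R(333/(-446)) = -322153 - 1*(-653) = -322153 + 653 = -321500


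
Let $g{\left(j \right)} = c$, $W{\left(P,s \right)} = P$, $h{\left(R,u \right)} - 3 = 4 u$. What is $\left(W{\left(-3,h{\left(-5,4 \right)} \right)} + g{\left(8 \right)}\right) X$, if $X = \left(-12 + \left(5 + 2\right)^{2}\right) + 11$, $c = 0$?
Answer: $-144$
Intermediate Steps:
$h{\left(R,u \right)} = 3 + 4 u$
$X = 48$ ($X = \left(-12 + 7^{2}\right) + 11 = \left(-12 + 49\right) + 11 = 37 + 11 = 48$)
$g{\left(j \right)} = 0$
$\left(W{\left(-3,h{\left(-5,4 \right)} \right)} + g{\left(8 \right)}\right) X = \left(-3 + 0\right) 48 = \left(-3\right) 48 = -144$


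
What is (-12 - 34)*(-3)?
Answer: 138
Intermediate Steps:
(-12 - 34)*(-3) = -46*(-3) = 138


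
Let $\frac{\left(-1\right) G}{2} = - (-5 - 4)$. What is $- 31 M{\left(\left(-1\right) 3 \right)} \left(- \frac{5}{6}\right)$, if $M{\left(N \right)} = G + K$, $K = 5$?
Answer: $- \frac{2015}{6} \approx -335.83$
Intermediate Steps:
$G = -18$ ($G = - 2 \left(- (-5 - 4)\right) = - 2 \left(\left(-1\right) \left(-9\right)\right) = \left(-2\right) 9 = -18$)
$M{\left(N \right)} = -13$ ($M{\left(N \right)} = -18 + 5 = -13$)
$- 31 M{\left(\left(-1\right) 3 \right)} \left(- \frac{5}{6}\right) = - 31 \left(- 13 \left(- \frac{5}{6}\right)\right) = - 31 \left(- 13 \left(\left(-5\right) \frac{1}{6}\right)\right) = - 31 \left(\left(-13\right) \left(- \frac{5}{6}\right)\right) = \left(-31\right) \frac{65}{6} = - \frac{2015}{6}$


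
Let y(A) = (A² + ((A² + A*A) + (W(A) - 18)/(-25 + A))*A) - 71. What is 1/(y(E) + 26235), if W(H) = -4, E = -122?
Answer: -147/527827940 ≈ -2.7850e-7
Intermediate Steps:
y(A) = -71 + A² + A*(-22/(-25 + A) + 2*A²) (y(A) = (A² + ((A² + A*A) + (-4 - 18)/(-25 + A))*A) - 71 = (A² + ((A² + A²) - 22/(-25 + A))*A) - 71 = (A² + (2*A² - 22/(-25 + A))*A) - 71 = (A² + (-22/(-25 + A) + 2*A²)*A) - 71 = (A² + A*(-22/(-25 + A) + 2*A²)) - 71 = -71 + A² + A*(-22/(-25 + A) + 2*A²))
1/(y(E) + 26235) = 1/((1775 - 93*(-122) - 49*(-122)³ - 25*(-122)² + 2*(-122)⁴)/(-25 - 122) + 26235) = 1/((1775 + 11346 - 49*(-1815848) - 25*14884 + 2*221533456)/(-147) + 26235) = 1/(-(1775 + 11346 + 88976552 - 372100 + 443066912)/147 + 26235) = 1/(-1/147*531684485 + 26235) = 1/(-531684485/147 + 26235) = 1/(-527827940/147) = -147/527827940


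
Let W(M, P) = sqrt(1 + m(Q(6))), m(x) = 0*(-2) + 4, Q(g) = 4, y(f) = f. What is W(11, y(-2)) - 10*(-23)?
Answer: 230 + sqrt(5) ≈ 232.24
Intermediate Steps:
m(x) = 4 (m(x) = 0 + 4 = 4)
W(M, P) = sqrt(5) (W(M, P) = sqrt(1 + 4) = sqrt(5))
W(11, y(-2)) - 10*(-23) = sqrt(5) - 10*(-23) = sqrt(5) + 230 = 230 + sqrt(5)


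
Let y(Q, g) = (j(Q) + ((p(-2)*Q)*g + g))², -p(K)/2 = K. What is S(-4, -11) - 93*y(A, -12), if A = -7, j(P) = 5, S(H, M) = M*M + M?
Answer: -10066303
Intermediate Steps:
S(H, M) = M + M² (S(H, M) = M² + M = M + M²)
p(K) = -2*K
y(Q, g) = (5 + g + 4*Q*g)² (y(Q, g) = (5 + (((-2*(-2))*Q)*g + g))² = (5 + ((4*Q)*g + g))² = (5 + (4*Q*g + g))² = (5 + (g + 4*Q*g))² = (5 + g + 4*Q*g)²)
S(-4, -11) - 93*y(A, -12) = -11*(1 - 11) - 93*(5 - 12 + 4*(-7)*(-12))² = -11*(-10) - 93*(5 - 12 + 336)² = 110 - 93*329² = 110 - 93*108241 = 110 - 10066413 = -10066303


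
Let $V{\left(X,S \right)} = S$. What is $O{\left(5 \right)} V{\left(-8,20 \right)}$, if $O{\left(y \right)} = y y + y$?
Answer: $600$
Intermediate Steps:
$O{\left(y \right)} = y + y^{2}$ ($O{\left(y \right)} = y^{2} + y = y + y^{2}$)
$O{\left(5 \right)} V{\left(-8,20 \right)} = 5 \left(1 + 5\right) 20 = 5 \cdot 6 \cdot 20 = 30 \cdot 20 = 600$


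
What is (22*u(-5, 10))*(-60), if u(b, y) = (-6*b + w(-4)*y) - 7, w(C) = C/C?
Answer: -43560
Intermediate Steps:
w(C) = 1
u(b, y) = -7 + y - 6*b (u(b, y) = (-6*b + 1*y) - 7 = (-6*b + y) - 7 = (y - 6*b) - 7 = -7 + y - 6*b)
(22*u(-5, 10))*(-60) = (22*(-7 + 10 - 6*(-5)))*(-60) = (22*(-7 + 10 + 30))*(-60) = (22*33)*(-60) = 726*(-60) = -43560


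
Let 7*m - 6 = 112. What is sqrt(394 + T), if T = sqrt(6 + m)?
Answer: sqrt(19306 + 28*sqrt(70))/7 ≈ 19.970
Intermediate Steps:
m = 118/7 (m = 6/7 + (1/7)*112 = 6/7 + 16 = 118/7 ≈ 16.857)
T = 4*sqrt(70)/7 (T = sqrt(6 + 118/7) = sqrt(160/7) = 4*sqrt(70)/7 ≈ 4.7809)
sqrt(394 + T) = sqrt(394 + 4*sqrt(70)/7)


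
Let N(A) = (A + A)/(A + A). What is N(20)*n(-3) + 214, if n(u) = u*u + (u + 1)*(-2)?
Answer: 227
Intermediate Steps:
N(A) = 1 (N(A) = (2*A)/((2*A)) = (2*A)*(1/(2*A)) = 1)
n(u) = -2 + u² - 2*u (n(u) = u² + (1 + u)*(-2) = u² + (-2 - 2*u) = -2 + u² - 2*u)
N(20)*n(-3) + 214 = 1*(-2 + (-3)² - 2*(-3)) + 214 = 1*(-2 + 9 + 6) + 214 = 1*13 + 214 = 13 + 214 = 227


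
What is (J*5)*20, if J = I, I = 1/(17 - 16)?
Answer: 100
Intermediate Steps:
I = 1 (I = 1/1 = 1)
J = 1
(J*5)*20 = (1*5)*20 = 5*20 = 100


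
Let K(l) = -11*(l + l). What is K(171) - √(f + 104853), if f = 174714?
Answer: -3762 - 3*√31063 ≈ -4290.7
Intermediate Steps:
K(l) = -22*l
K(171) - √(f + 104853) = -22*171 - √(174714 + 104853) = -3762 - √279567 = -3762 - 3*√31063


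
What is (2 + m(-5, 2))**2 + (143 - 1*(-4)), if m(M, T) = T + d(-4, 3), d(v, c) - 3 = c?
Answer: 247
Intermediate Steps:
d(v, c) = 3 + c
m(M, T) = 6 + T (m(M, T) = T + (3 + 3) = T + 6 = 6 + T)
(2 + m(-5, 2))**2 + (143 - 1*(-4)) = (2 + (6 + 2))**2 + (143 - 1*(-4)) = (2 + 8)**2 + (143 + 4) = 10**2 + 147 = 100 + 147 = 247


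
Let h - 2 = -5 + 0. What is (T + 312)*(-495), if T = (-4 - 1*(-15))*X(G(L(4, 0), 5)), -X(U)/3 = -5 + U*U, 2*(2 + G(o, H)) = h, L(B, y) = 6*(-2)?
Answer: -144045/4 ≈ -36011.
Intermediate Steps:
L(B, y) = -12
h = -3 (h = 2 + (-5 + 0) = 2 - 5 = -3)
G(o, H) = -7/2 (G(o, H) = -2 + (1/2)*(-3) = -2 - 3/2 = -7/2)
X(U) = 15 - 3*U**2 (X(U) = -3*(-5 + U*U) = -3*(-5 + U**2) = 15 - 3*U**2)
T = -957/4 (T = (-4 - 1*(-15))*(15 - 3*(-7/2)**2) = (-4 + 15)*(15 - 3*49/4) = 11*(15 - 147/4) = 11*(-87/4) = -957/4 ≈ -239.25)
(T + 312)*(-495) = (-957/4 + 312)*(-495) = (291/4)*(-495) = -144045/4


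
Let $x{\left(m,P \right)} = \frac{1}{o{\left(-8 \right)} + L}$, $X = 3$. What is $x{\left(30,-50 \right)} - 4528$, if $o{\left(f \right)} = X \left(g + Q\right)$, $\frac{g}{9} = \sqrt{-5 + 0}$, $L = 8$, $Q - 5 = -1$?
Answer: $\frac{- 122256 \sqrt{5} + 90559 i}{- 20 i + 27 \sqrt{5}} \approx -4528.0 - 0.014926 i$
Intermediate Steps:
$Q = 4$ ($Q = 5 - 1 = 4$)
$g = 9 i \sqrt{5}$ ($g = 9 \sqrt{-5 + 0} = 9 \sqrt{-5} = 9 i \sqrt{5} \approx 20.125 i$)
$o{\left(f \right)} = 12 + 27 i \sqrt{5}$ ($o{\left(f \right)} = 3 \left(9 i \sqrt{5} + 4\right) = 3 \left(4 + 9 i \sqrt{5}\right) = 12 + 27 i \sqrt{5}$)
$x{\left(m,P \right)} = \frac{1}{20 + 27 i \sqrt{5}}$ ($x{\left(m,P \right)} = \frac{1}{\left(12 + 27 i \sqrt{5}\right) + 8} = \frac{1}{20 + 27 i \sqrt{5}}$)
$x{\left(30,-50 \right)} - 4528 = \left(\frac{4}{809} - \frac{27 i \sqrt{5}}{4045}\right) - 4528 = - \frac{3663148}{809} - \frac{27 i \sqrt{5}}{4045}$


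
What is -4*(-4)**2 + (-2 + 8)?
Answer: -58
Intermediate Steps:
-4*(-4)**2 + (-2 + 8) = -4*16 + 6 = -64 + 6 = -58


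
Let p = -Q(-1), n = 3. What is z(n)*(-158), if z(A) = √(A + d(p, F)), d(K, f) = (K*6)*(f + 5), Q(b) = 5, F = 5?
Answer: -474*I*√33 ≈ -2722.9*I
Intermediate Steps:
p = -5 (p = -1*5 = -5)
d(K, f) = 6*K*(5 + f) (d(K, f) = (6*K)*(5 + f) = 6*K*(5 + f))
z(A) = √(-300 + A) (z(A) = √(A + 6*(-5)*(5 + 5)) = √(A + 6*(-5)*10) = √(A - 300) = √(-300 + A))
z(n)*(-158) = √(-300 + 3)*(-158) = √(-297)*(-158) = (3*I*√33)*(-158) = -474*I*√33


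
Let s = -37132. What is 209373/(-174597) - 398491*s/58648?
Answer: 215288249197005/853313738 ≈ 2.5230e+5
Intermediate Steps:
209373/(-174597) - 398491*s/58648 = 209373/(-174597) - 398491/(58648/(-37132)) = 209373*(-1/174597) - 398491/(58648*(-1/37132)) = -69791/58199 - 398491/(-14662/9283) = -69791/58199 - 398491*(-9283/14662) = -69791/58199 + 3699191953/14662 = 215288249197005/853313738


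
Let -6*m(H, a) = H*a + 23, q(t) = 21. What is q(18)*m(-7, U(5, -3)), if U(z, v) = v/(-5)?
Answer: -329/5 ≈ -65.800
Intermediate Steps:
U(z, v) = -v/5 (U(z, v) = v*(-⅕) = -v/5)
m(H, a) = -23/6 - H*a/6 (m(H, a) = -(H*a + 23)/6 = -(23 + H*a)/6 = -23/6 - H*a/6)
q(18)*m(-7, U(5, -3)) = 21*(-23/6 - ⅙*(-7)*(-⅕*(-3))) = 21*(-23/6 - ⅙*(-7)*⅗) = 21*(-23/6 + 7/10) = 21*(-47/15) = -329/5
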